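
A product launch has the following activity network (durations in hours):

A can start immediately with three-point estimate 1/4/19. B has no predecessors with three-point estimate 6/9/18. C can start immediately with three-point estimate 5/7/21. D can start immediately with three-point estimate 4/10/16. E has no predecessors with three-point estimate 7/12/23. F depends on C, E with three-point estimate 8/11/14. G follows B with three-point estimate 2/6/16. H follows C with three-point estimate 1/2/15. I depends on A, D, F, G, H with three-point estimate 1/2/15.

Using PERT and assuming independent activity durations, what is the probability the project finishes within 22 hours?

te_A = (1 + 4·4 + 19)/6 = 36/6 = 6; σ²_A = ((19−1)/6)² = 9.000
te_B = (6 + 4·9 + 18)/6 = 60/6 = 10; σ²_B = ((18−6)/6)² = 4.000
te_C = (5 + 4·7 + 21)/6 = 54/6 = 9; σ²_C = ((21−5)/6)² = 7.111
te_D = (4 + 4·10 + 16)/6 = 60/6 = 10; σ²_D = ((16−4)/6)² = 4.000
te_E = (7 + 4·12 + 23)/6 = 78/6 = 13; σ²_E = ((23−7)/6)² = 7.111
te_F = (8 + 4·11 + 14)/6 = 66/6 = 11; σ²_F = ((14−8)/6)² = 1.000
te_G = (2 + 4·6 + 16)/6 = 42/6 = 7; σ²_G = ((16−2)/6)² = 5.444
te_H = (1 + 4·2 + 15)/6 = 24/6 = 4; σ²_H = ((15−1)/6)² = 5.444
te_I = (1 + 4·2 + 15)/6 = 24/6 = 4; σ²_I = ((15−1)/6)² = 5.444

Forward pass:
ES_A = 0; EF_A = 6
ES_B = 0; EF_B = 10
ES_C = 0; EF_C = 9
ES_D = 0; EF_D = 10
ES_E = 0; EF_E = 13
ES_F = max(EF_C=9, EF_E=13) = 13; EF_F = 13+11 = 24
ES_G = 10; EF_G = 10+7 = 17
ES_H = 9; EF_H = 9+4 = 13
ES_I = max(EF_A=6, EF_D=10, EF_F=24, EF_G=17, EF_H=13) = 24; EF_I = 24+4 = 28
Expected project duration μ = 28 hours. Critical path: E → F → I.

Variance along critical path = 7.111 + 1.000 + 5.444 = 13.556; σ = √13.556 = 3.682 hours.
Z = (22 − 28) / 3.682 = -1.630
P(T ≤ 22) = Φ(-1.630) ≈ 0.052

0.052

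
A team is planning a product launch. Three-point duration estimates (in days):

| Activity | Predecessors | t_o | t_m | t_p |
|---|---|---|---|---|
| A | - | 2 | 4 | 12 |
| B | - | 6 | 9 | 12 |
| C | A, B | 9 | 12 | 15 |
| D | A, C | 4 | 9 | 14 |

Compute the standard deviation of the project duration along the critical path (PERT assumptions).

te_A = (2 + 4·4 + 12)/6 = 30/6 = 5; σ²_A = ((12−2)/6)² = 2.778
te_B = (6 + 4·9 + 12)/6 = 54/6 = 9; σ²_B = ((12−6)/6)² = 1.000
te_C = (9 + 4·12 + 15)/6 = 72/6 = 12; σ²_C = ((15−9)/6)² = 1.000
te_D = (4 + 4·9 + 14)/6 = 54/6 = 9; σ²_D = ((14−4)/6)² = 2.778

Forward pass:
ES_A = 0; EF_A = 5
ES_B = 0; EF_B = 9
ES_C = max(EF_A=5, EF_B=9) = 9; EF_C = 9+12 = 21
ES_D = max(EF_A=5, EF_C=21) = 21; EF_D = 21+9 = 30
Expected project duration μ = 30 days. Critical path: B → C → D.

Variance along critical path = 1.000 + 1.000 + 2.778 = 4.778
σ = √4.778 = 2.186 days

2.19 days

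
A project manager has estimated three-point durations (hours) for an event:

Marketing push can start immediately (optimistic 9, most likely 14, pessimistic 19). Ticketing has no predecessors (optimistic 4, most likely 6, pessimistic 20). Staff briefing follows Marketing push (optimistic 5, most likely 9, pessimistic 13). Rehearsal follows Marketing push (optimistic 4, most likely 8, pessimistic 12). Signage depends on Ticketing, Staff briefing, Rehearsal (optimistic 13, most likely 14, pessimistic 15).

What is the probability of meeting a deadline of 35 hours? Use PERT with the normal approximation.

te_Marketing push = (9 + 4·14 + 19)/6 = 84/6 = 14; σ²_Marketing push = ((19−9)/6)² = 2.778
te_Ticketing = (4 + 4·6 + 20)/6 = 48/6 = 8; σ²_Ticketing = ((20−4)/6)² = 7.111
te_Staff briefing = (5 + 4·9 + 13)/6 = 54/6 = 9; σ²_Staff briefing = ((13−5)/6)² = 1.778
te_Rehearsal = (4 + 4·8 + 12)/6 = 48/6 = 8; σ²_Rehearsal = ((12−4)/6)² = 1.778
te_Signage = (13 + 4·14 + 15)/6 = 84/6 = 14; σ²_Signage = ((15−13)/6)² = 0.111

Forward pass:
ES_Marketing push = 0; EF_Marketing push = 14
ES_Ticketing = 0; EF_Ticketing = 8
ES_Staff briefing = 14; EF_Staff briefing = 14+9 = 23
ES_Rehearsal = 14; EF_Rehearsal = 14+8 = 22
ES_Signage = max(EF_Ticketing=8, EF_Staff briefing=23, EF_Rehearsal=22) = 23; EF_Signage = 23+14 = 37
Expected project duration μ = 37 hours. Critical path: Marketing push → Staff briefing → Signage.

Variance along critical path = 2.778 + 1.778 + 0.111 = 4.667; σ = √4.667 = 2.160 hours.
Z = (35 − 37) / 2.160 = -0.926
P(T ≤ 35) = Φ(-0.926) ≈ 0.177

0.177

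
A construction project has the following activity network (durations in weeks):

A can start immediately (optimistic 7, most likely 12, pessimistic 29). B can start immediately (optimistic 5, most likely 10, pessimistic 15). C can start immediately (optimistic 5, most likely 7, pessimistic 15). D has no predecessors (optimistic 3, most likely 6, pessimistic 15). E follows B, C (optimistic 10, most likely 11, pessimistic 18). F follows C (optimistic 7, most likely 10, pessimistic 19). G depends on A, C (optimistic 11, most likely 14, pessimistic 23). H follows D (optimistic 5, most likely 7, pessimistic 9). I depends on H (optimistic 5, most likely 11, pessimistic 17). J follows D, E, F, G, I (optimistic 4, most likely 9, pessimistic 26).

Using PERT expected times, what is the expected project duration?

te_A = (7 + 4·12 + 29)/6 = 84/6 = 14
te_B = (5 + 4·10 + 15)/6 = 60/6 = 10
te_C = (5 + 4·7 + 15)/6 = 48/6 = 8
te_D = (3 + 4·6 + 15)/6 = 42/6 = 7
te_E = (10 + 4·11 + 18)/6 = 72/6 = 12
te_F = (7 + 4·10 + 19)/6 = 66/6 = 11
te_G = (11 + 4·14 + 23)/6 = 90/6 = 15
te_H = (5 + 4·7 + 9)/6 = 42/6 = 7
te_I = (5 + 4·11 + 17)/6 = 66/6 = 11
te_J = (4 + 4·9 + 26)/6 = 66/6 = 11

Forward pass:
ES_A = 0; EF_A = 14
ES_B = 0; EF_B = 10
ES_C = 0; EF_C = 8
ES_D = 0; EF_D = 7
ES_E = max(EF_B=10, EF_C=8) = 10; EF_E = 10+12 = 22
ES_F = 8; EF_F = 8+11 = 19
ES_G = max(EF_A=14, EF_C=8) = 14; EF_G = 14+15 = 29
ES_H = 7; EF_H = 7+7 = 14
ES_I = 14; EF_I = 14+11 = 25
ES_J = max(EF_D=7, EF_E=22, EF_F=19, EF_G=29, EF_I=25) = 29; EF_J = 29+11 = 40
Expected project duration μ = 40 weeks. Critical path: A → G → J.

40 weeks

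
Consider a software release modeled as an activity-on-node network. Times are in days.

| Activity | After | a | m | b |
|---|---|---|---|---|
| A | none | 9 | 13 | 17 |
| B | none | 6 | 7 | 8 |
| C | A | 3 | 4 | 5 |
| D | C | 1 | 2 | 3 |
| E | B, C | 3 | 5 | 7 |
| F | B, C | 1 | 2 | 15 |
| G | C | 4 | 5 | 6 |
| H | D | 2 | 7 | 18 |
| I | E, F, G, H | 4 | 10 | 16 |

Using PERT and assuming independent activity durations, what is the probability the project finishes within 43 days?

te_A = (9 + 4·13 + 17)/6 = 78/6 = 13; σ²_A = ((17−9)/6)² = 1.778
te_B = (6 + 4·7 + 8)/6 = 42/6 = 7; σ²_B = ((8−6)/6)² = 0.111
te_C = (3 + 4·4 + 5)/6 = 24/6 = 4; σ²_C = ((5−3)/6)² = 0.111
te_D = (1 + 4·2 + 3)/6 = 12/6 = 2; σ²_D = ((3−1)/6)² = 0.111
te_E = (3 + 4·5 + 7)/6 = 30/6 = 5; σ²_E = ((7−3)/6)² = 0.444
te_F = (1 + 4·2 + 15)/6 = 24/6 = 4; σ²_F = ((15−1)/6)² = 5.444
te_G = (4 + 4·5 + 6)/6 = 30/6 = 5; σ²_G = ((6−4)/6)² = 0.111
te_H = (2 + 4·7 + 18)/6 = 48/6 = 8; σ²_H = ((18−2)/6)² = 7.111
te_I = (4 + 4·10 + 16)/6 = 60/6 = 10; σ²_I = ((16−4)/6)² = 4.000

Forward pass:
ES_A = 0; EF_A = 13
ES_B = 0; EF_B = 7
ES_C = 13; EF_C = 13+4 = 17
ES_D = 17; EF_D = 17+2 = 19
ES_E = max(EF_B=7, EF_C=17) = 17; EF_E = 17+5 = 22
ES_F = max(EF_B=7, EF_C=17) = 17; EF_F = 17+4 = 21
ES_G = 17; EF_G = 17+5 = 22
ES_H = 19; EF_H = 19+8 = 27
ES_I = max(EF_E=22, EF_F=21, EF_G=22, EF_H=27) = 27; EF_I = 27+10 = 37
Expected project duration μ = 37 days. Critical path: A → C → D → H → I.

Variance along critical path = 1.778 + 0.111 + 0.111 + 7.111 + 4.000 = 13.111; σ = √13.111 = 3.621 days.
Z = (43 − 37) / 3.621 = 1.657
P(T ≤ 43) = Φ(1.657) ≈ 0.951

0.951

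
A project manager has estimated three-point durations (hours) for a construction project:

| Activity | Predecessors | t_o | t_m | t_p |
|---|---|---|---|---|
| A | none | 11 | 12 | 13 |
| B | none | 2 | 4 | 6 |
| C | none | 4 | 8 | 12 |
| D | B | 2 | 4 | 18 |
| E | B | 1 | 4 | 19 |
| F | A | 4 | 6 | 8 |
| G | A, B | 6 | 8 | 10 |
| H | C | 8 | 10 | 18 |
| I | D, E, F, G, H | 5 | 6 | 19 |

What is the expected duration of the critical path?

te_A = (11 + 4·12 + 13)/6 = 72/6 = 12
te_B = (2 + 4·4 + 6)/6 = 24/6 = 4
te_C = (4 + 4·8 + 12)/6 = 48/6 = 8
te_D = (2 + 4·4 + 18)/6 = 36/6 = 6
te_E = (1 + 4·4 + 19)/6 = 36/6 = 6
te_F = (4 + 4·6 + 8)/6 = 36/6 = 6
te_G = (6 + 4·8 + 10)/6 = 48/6 = 8
te_H = (8 + 4·10 + 18)/6 = 66/6 = 11
te_I = (5 + 4·6 + 19)/6 = 48/6 = 8

Forward pass:
ES_A = 0; EF_A = 12
ES_B = 0; EF_B = 4
ES_C = 0; EF_C = 8
ES_D = 4; EF_D = 4+6 = 10
ES_E = 4; EF_E = 4+6 = 10
ES_F = 12; EF_F = 12+6 = 18
ES_G = max(EF_A=12, EF_B=4) = 12; EF_G = 12+8 = 20
ES_H = 8; EF_H = 8+11 = 19
ES_I = max(EF_D=10, EF_E=10, EF_F=18, EF_G=20, EF_H=19) = 20; EF_I = 20+8 = 28
Expected project duration μ = 28 hours. Critical path: A → G → I.

28 hours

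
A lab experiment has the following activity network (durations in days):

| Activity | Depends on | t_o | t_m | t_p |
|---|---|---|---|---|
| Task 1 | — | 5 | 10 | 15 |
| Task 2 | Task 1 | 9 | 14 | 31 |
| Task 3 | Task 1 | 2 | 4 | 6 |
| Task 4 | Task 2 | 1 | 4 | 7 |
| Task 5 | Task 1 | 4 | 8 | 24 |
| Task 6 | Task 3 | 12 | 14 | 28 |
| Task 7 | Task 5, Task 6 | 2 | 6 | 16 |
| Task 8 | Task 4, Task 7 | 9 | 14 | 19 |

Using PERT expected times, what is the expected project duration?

te_Task 1 = (5 + 4·10 + 15)/6 = 60/6 = 10
te_Task 2 = (9 + 4·14 + 31)/6 = 96/6 = 16
te_Task 3 = (2 + 4·4 + 6)/6 = 24/6 = 4
te_Task 4 = (1 + 4·4 + 7)/6 = 24/6 = 4
te_Task 5 = (4 + 4·8 + 24)/6 = 60/6 = 10
te_Task 6 = (12 + 4·14 + 28)/6 = 96/6 = 16
te_Task 7 = (2 + 4·6 + 16)/6 = 42/6 = 7
te_Task 8 = (9 + 4·14 + 19)/6 = 84/6 = 14

Forward pass:
ES_Task 1 = 0; EF_Task 1 = 10
ES_Task 2 = 10; EF_Task 2 = 10+16 = 26
ES_Task 3 = 10; EF_Task 3 = 10+4 = 14
ES_Task 4 = 26; EF_Task 4 = 26+4 = 30
ES_Task 5 = 10; EF_Task 5 = 10+10 = 20
ES_Task 6 = 14; EF_Task 6 = 14+16 = 30
ES_Task 7 = max(EF_Task 5=20, EF_Task 6=30) = 30; EF_Task 7 = 30+7 = 37
ES_Task 8 = max(EF_Task 4=30, EF_Task 7=37) = 37; EF_Task 8 = 37+14 = 51
Expected project duration μ = 51 days. Critical path: Task 1 → Task 3 → Task 6 → Task 7 → Task 8.

51 days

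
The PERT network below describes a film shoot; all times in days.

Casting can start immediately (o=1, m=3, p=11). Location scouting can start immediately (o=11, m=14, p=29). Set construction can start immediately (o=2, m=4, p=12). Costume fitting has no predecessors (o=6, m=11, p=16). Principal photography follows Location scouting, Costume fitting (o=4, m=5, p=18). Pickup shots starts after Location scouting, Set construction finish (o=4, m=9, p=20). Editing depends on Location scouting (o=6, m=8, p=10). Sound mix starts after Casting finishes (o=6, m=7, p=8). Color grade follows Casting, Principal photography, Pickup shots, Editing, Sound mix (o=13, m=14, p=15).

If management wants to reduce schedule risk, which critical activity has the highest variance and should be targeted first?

te_Casting = (1 + 4·3 + 11)/6 = 24/6 = 4; σ²_Casting = ((11−1)/6)² = 2.778
te_Location scouting = (11 + 4·14 + 29)/6 = 96/6 = 16; σ²_Location scouting = ((29−11)/6)² = 9.000
te_Set construction = (2 + 4·4 + 12)/6 = 30/6 = 5; σ²_Set construction = ((12−2)/6)² = 2.778
te_Costume fitting = (6 + 4·11 + 16)/6 = 66/6 = 11; σ²_Costume fitting = ((16−6)/6)² = 2.778
te_Principal photography = (4 + 4·5 + 18)/6 = 42/6 = 7; σ²_Principal photography = ((18−4)/6)² = 5.444
te_Pickup shots = (4 + 4·9 + 20)/6 = 60/6 = 10; σ²_Pickup shots = ((20−4)/6)² = 7.111
te_Editing = (6 + 4·8 + 10)/6 = 48/6 = 8; σ²_Editing = ((10−6)/6)² = 0.444
te_Sound mix = (6 + 4·7 + 8)/6 = 42/6 = 7; σ²_Sound mix = ((8−6)/6)² = 0.111
te_Color grade = (13 + 4·14 + 15)/6 = 84/6 = 14; σ²_Color grade = ((15−13)/6)² = 0.111

Forward pass:
ES_Casting = 0; EF_Casting = 4
ES_Location scouting = 0; EF_Location scouting = 16
ES_Set construction = 0; EF_Set construction = 5
ES_Costume fitting = 0; EF_Costume fitting = 11
ES_Principal photography = max(EF_Location scouting=16, EF_Costume fitting=11) = 16; EF_Principal photography = 16+7 = 23
ES_Pickup shots = max(EF_Location scouting=16, EF_Set construction=5) = 16; EF_Pickup shots = 16+10 = 26
ES_Editing = 16; EF_Editing = 16+8 = 24
ES_Sound mix = 4; EF_Sound mix = 4+7 = 11
ES_Color grade = max(EF_Casting=4, EF_Principal photography=23, EF_Pickup shots=26, EF_Editing=24, EF_Sound mix=11) = 26; EF_Color grade = 26+14 = 40
Expected project duration μ = 40 days. Critical path: Location scouting → Pickup shots → Color grade.

Variances on critical path: σ²_Location scouting=9.000, σ²_Pickup shots=7.111, σ²_Color grade=0.111.
Largest is σ²_Location scouting = 9.000.

Location scouting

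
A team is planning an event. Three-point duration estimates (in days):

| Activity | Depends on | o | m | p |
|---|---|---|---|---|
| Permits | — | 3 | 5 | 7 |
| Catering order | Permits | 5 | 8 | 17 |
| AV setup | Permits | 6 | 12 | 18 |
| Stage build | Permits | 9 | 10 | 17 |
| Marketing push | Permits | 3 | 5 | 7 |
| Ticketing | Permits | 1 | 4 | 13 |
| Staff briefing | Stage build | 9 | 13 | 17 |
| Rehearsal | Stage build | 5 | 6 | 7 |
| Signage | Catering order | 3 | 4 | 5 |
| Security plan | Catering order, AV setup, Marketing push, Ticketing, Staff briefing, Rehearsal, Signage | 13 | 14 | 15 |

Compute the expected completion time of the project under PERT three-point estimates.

te_Permits = (3 + 4·5 + 7)/6 = 30/6 = 5
te_Catering order = (5 + 4·8 + 17)/6 = 54/6 = 9
te_AV setup = (6 + 4·12 + 18)/6 = 72/6 = 12
te_Stage build = (9 + 4·10 + 17)/6 = 66/6 = 11
te_Marketing push = (3 + 4·5 + 7)/6 = 30/6 = 5
te_Ticketing = (1 + 4·4 + 13)/6 = 30/6 = 5
te_Staff briefing = (9 + 4·13 + 17)/6 = 78/6 = 13
te_Rehearsal = (5 + 4·6 + 7)/6 = 36/6 = 6
te_Signage = (3 + 4·4 + 5)/6 = 24/6 = 4
te_Security plan = (13 + 4·14 + 15)/6 = 84/6 = 14

Forward pass:
ES_Permits = 0; EF_Permits = 5
ES_Catering order = 5; EF_Catering order = 5+9 = 14
ES_AV setup = 5; EF_AV setup = 5+12 = 17
ES_Stage build = 5; EF_Stage build = 5+11 = 16
ES_Marketing push = 5; EF_Marketing push = 5+5 = 10
ES_Ticketing = 5; EF_Ticketing = 5+5 = 10
ES_Staff briefing = 16; EF_Staff briefing = 16+13 = 29
ES_Rehearsal = 16; EF_Rehearsal = 16+6 = 22
ES_Signage = 14; EF_Signage = 14+4 = 18
ES_Security plan = max(EF_Catering order=14, EF_AV setup=17, EF_Marketing push=10, EF_Ticketing=10, EF_Staff briefing=29, EF_Rehearsal=22, EF_Signage=18) = 29; EF_Security plan = 29+14 = 43
Expected project duration μ = 43 days. Critical path: Permits → Stage build → Staff briefing → Security plan.

43 days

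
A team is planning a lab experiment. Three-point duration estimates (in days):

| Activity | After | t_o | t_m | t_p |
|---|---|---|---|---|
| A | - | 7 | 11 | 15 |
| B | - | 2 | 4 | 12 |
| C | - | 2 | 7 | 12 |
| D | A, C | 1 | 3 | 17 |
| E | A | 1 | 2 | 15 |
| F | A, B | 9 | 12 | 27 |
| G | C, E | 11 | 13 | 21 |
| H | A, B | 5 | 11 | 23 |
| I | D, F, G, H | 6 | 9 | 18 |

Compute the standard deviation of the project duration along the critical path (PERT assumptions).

te_A = (7 + 4·11 + 15)/6 = 66/6 = 11; σ²_A = ((15−7)/6)² = 1.778
te_B = (2 + 4·4 + 12)/6 = 30/6 = 5; σ²_B = ((12−2)/6)² = 2.778
te_C = (2 + 4·7 + 12)/6 = 42/6 = 7; σ²_C = ((12−2)/6)² = 2.778
te_D = (1 + 4·3 + 17)/6 = 30/6 = 5; σ²_D = ((17−1)/6)² = 7.111
te_E = (1 + 4·2 + 15)/6 = 24/6 = 4; σ²_E = ((15−1)/6)² = 5.444
te_F = (9 + 4·12 + 27)/6 = 84/6 = 14; σ²_F = ((27−9)/6)² = 9.000
te_G = (11 + 4·13 + 21)/6 = 84/6 = 14; σ²_G = ((21−11)/6)² = 2.778
te_H = (5 + 4·11 + 23)/6 = 72/6 = 12; σ²_H = ((23−5)/6)² = 9.000
te_I = (6 + 4·9 + 18)/6 = 60/6 = 10; σ²_I = ((18−6)/6)² = 4.000

Forward pass:
ES_A = 0; EF_A = 11
ES_B = 0; EF_B = 5
ES_C = 0; EF_C = 7
ES_D = max(EF_A=11, EF_C=7) = 11; EF_D = 11+5 = 16
ES_E = 11; EF_E = 11+4 = 15
ES_F = max(EF_A=11, EF_B=5) = 11; EF_F = 11+14 = 25
ES_G = max(EF_C=7, EF_E=15) = 15; EF_G = 15+14 = 29
ES_H = max(EF_A=11, EF_B=5) = 11; EF_H = 11+12 = 23
ES_I = max(EF_D=16, EF_F=25, EF_G=29, EF_H=23) = 29; EF_I = 29+10 = 39
Expected project duration μ = 39 days. Critical path: A → E → G → I.

Variance along critical path = 1.778 + 5.444 + 2.778 + 4.000 = 14.000
σ = √14.000 = 3.742 days

3.74 days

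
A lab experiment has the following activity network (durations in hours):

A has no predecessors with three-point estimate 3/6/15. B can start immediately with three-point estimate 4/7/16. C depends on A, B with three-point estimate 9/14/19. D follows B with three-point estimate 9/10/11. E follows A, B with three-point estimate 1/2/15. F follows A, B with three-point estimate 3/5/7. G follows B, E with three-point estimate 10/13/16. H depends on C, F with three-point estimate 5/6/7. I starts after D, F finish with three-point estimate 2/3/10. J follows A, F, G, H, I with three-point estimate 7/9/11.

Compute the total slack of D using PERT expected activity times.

6 hours

te_A = (3 + 4·6 + 15)/6 = 42/6 = 7
te_B = (4 + 4·7 + 16)/6 = 48/6 = 8
te_C = (9 + 4·14 + 19)/6 = 84/6 = 14
te_D = (9 + 4·10 + 11)/6 = 60/6 = 10
te_E = (1 + 4·2 + 15)/6 = 24/6 = 4
te_F = (3 + 4·5 + 7)/6 = 30/6 = 5
te_G = (10 + 4·13 + 16)/6 = 78/6 = 13
te_H = (5 + 4·6 + 7)/6 = 36/6 = 6
te_I = (2 + 4·3 + 10)/6 = 24/6 = 4
te_J = (7 + 4·9 + 11)/6 = 54/6 = 9

Forward pass:
ES_A = 0; EF_A = 7
ES_B = 0; EF_B = 8
ES_C = max(EF_A=7, EF_B=8) = 8; EF_C = 8+14 = 22
ES_D = 8; EF_D = 8+10 = 18
ES_E = max(EF_A=7, EF_B=8) = 8; EF_E = 8+4 = 12
ES_F = max(EF_A=7, EF_B=8) = 8; EF_F = 8+5 = 13
ES_G = max(EF_B=8, EF_E=12) = 12; EF_G = 12+13 = 25
ES_H = max(EF_C=22, EF_F=13) = 22; EF_H = 22+6 = 28
ES_I = max(EF_D=18, EF_F=13) = 18; EF_I = 18+4 = 22
ES_J = max(EF_A=7, EF_F=13, EF_G=25, EF_H=28, EF_I=22) = 28; EF_J = 28+9 = 37
Expected project duration μ = 37 hours. Critical path: B → C → H → J.

Backward pass:
LF_J = 37; LS_J = 37−9 = 28
LF_I = LS_J = 28; LS_I = 28−4 = 24
LF_H = LS_J = 28; LS_H = 28−6 = 22
LF_G = LS_J = 28; LS_G = 28−13 = 15
LF_F = min(LS_H=22, LS_I=24, LS_J=28) = 22; LS_F = 22−5 = 17
LF_E = LS_G = 15; LS_E = 15−4 = 11
LF_D = LS_I = 24; LS_D = 24−10 = 14
LF_C = LS_H = 22; LS_C = 22−14 = 8
LF_B = min(LS_C=8, LS_D=14, LS_E=11, LS_F=17, LS_G=15) = 8; LS_B = 8−8 = 0
LF_A = min(LS_C=8, LS_E=11, LS_F=17, LS_J=28) = 8; LS_A = 8−7 = 1
Slack_D = LS_D − ES_D = 14 − 8 = 6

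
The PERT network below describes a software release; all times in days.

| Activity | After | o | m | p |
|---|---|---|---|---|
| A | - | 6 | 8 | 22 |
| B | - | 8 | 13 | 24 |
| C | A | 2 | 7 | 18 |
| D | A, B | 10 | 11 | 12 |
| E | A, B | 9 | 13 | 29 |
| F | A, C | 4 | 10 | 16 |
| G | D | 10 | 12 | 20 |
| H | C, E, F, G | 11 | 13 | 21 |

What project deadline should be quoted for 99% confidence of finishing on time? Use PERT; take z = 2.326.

te_A = (6 + 4·8 + 22)/6 = 60/6 = 10; σ²_A = ((22−6)/6)² = 7.111
te_B = (8 + 4·13 + 24)/6 = 84/6 = 14; σ²_B = ((24−8)/6)² = 7.111
te_C = (2 + 4·7 + 18)/6 = 48/6 = 8; σ²_C = ((18−2)/6)² = 7.111
te_D = (10 + 4·11 + 12)/6 = 66/6 = 11; σ²_D = ((12−10)/6)² = 0.111
te_E = (9 + 4·13 + 29)/6 = 90/6 = 15; σ²_E = ((29−9)/6)² = 11.111
te_F = (4 + 4·10 + 16)/6 = 60/6 = 10; σ²_F = ((16−4)/6)² = 4.000
te_G = (10 + 4·12 + 20)/6 = 78/6 = 13; σ²_G = ((20−10)/6)² = 2.778
te_H = (11 + 4·13 + 21)/6 = 84/6 = 14; σ²_H = ((21−11)/6)² = 2.778

Forward pass:
ES_A = 0; EF_A = 10
ES_B = 0; EF_B = 14
ES_C = 10; EF_C = 10+8 = 18
ES_D = max(EF_A=10, EF_B=14) = 14; EF_D = 14+11 = 25
ES_E = max(EF_A=10, EF_B=14) = 14; EF_E = 14+15 = 29
ES_F = max(EF_A=10, EF_C=18) = 18; EF_F = 18+10 = 28
ES_G = 25; EF_G = 25+13 = 38
ES_H = max(EF_C=18, EF_E=29, EF_F=28, EF_G=38) = 38; EF_H = 38+14 = 52
Expected project duration μ = 52 days. Critical path: B → D → G → H.

Variance along critical path = 7.111 + 0.111 + 2.778 + 2.778 = 12.778; σ = 3.575 days.
D = μ + z·σ = 52 + 2.326·3.575 = 60.3 days

60.3 days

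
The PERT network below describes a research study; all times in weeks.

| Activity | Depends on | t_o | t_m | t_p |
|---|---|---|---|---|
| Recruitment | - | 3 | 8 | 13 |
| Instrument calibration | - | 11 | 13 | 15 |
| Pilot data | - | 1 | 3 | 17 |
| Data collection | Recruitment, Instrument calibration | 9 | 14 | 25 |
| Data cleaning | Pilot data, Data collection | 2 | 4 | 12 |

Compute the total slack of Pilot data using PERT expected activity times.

23 weeks

te_Recruitment = (3 + 4·8 + 13)/6 = 48/6 = 8
te_Instrument calibration = (11 + 4·13 + 15)/6 = 78/6 = 13
te_Pilot data = (1 + 4·3 + 17)/6 = 30/6 = 5
te_Data collection = (9 + 4·14 + 25)/6 = 90/6 = 15
te_Data cleaning = (2 + 4·4 + 12)/6 = 30/6 = 5

Forward pass:
ES_Recruitment = 0; EF_Recruitment = 8
ES_Instrument calibration = 0; EF_Instrument calibration = 13
ES_Pilot data = 0; EF_Pilot data = 5
ES_Data collection = max(EF_Recruitment=8, EF_Instrument calibration=13) = 13; EF_Data collection = 13+15 = 28
ES_Data cleaning = max(EF_Pilot data=5, EF_Data collection=28) = 28; EF_Data cleaning = 28+5 = 33
Expected project duration μ = 33 weeks. Critical path: Instrument calibration → Data collection → Data cleaning.

Backward pass:
LF_Data cleaning = 33; LS_Data cleaning = 33−5 = 28
LF_Data collection = LS_Data cleaning = 28; LS_Data collection = 28−15 = 13
LF_Pilot data = LS_Data cleaning = 28; LS_Pilot data = 28−5 = 23
LF_Instrument calibration = LS_Data collection = 13; LS_Instrument calibration = 13−13 = 0
LF_Recruitment = LS_Data collection = 13; LS_Recruitment = 13−8 = 5
Slack_Pilot data = LS_Pilot data − ES_Pilot data = 23 − 0 = 23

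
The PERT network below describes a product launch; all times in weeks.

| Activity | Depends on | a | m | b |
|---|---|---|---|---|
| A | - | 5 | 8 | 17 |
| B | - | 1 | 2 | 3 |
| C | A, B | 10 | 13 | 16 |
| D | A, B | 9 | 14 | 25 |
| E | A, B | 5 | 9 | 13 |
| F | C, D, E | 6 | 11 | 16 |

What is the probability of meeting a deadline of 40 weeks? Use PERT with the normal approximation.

0.910

te_A = (5 + 4·8 + 17)/6 = 54/6 = 9; σ²_A = ((17−5)/6)² = 4.000
te_B = (1 + 4·2 + 3)/6 = 12/6 = 2; σ²_B = ((3−1)/6)² = 0.111
te_C = (10 + 4·13 + 16)/6 = 78/6 = 13; σ²_C = ((16−10)/6)² = 1.000
te_D = (9 + 4·14 + 25)/6 = 90/6 = 15; σ²_D = ((25−9)/6)² = 7.111
te_E = (5 + 4·9 + 13)/6 = 54/6 = 9; σ²_E = ((13−5)/6)² = 1.778
te_F = (6 + 4·11 + 16)/6 = 66/6 = 11; σ²_F = ((16−6)/6)² = 2.778

Forward pass:
ES_A = 0; EF_A = 9
ES_B = 0; EF_B = 2
ES_C = max(EF_A=9, EF_B=2) = 9; EF_C = 9+13 = 22
ES_D = max(EF_A=9, EF_B=2) = 9; EF_D = 9+15 = 24
ES_E = max(EF_A=9, EF_B=2) = 9; EF_E = 9+9 = 18
ES_F = max(EF_C=22, EF_D=24, EF_E=18) = 24; EF_F = 24+11 = 35
Expected project duration μ = 35 weeks. Critical path: A → D → F.

Variance along critical path = 4.000 + 7.111 + 2.778 = 13.889; σ = √13.889 = 3.727 weeks.
Z = (40 − 35) / 3.727 = 1.342
P(T ≤ 40) = Φ(1.342) ≈ 0.910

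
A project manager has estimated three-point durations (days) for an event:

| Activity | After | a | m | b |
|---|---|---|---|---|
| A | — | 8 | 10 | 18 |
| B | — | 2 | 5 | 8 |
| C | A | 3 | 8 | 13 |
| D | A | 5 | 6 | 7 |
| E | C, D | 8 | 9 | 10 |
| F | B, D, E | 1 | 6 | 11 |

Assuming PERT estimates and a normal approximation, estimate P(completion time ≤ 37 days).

te_A = (8 + 4·10 + 18)/6 = 66/6 = 11; σ²_A = ((18−8)/6)² = 2.778
te_B = (2 + 4·5 + 8)/6 = 30/6 = 5; σ²_B = ((8−2)/6)² = 1.000
te_C = (3 + 4·8 + 13)/6 = 48/6 = 8; σ²_C = ((13−3)/6)² = 2.778
te_D = (5 + 4·6 + 7)/6 = 36/6 = 6; σ²_D = ((7−5)/6)² = 0.111
te_E = (8 + 4·9 + 10)/6 = 54/6 = 9; σ²_E = ((10−8)/6)² = 0.111
te_F = (1 + 4·6 + 11)/6 = 36/6 = 6; σ²_F = ((11−1)/6)² = 2.778

Forward pass:
ES_A = 0; EF_A = 11
ES_B = 0; EF_B = 5
ES_C = 11; EF_C = 11+8 = 19
ES_D = 11; EF_D = 11+6 = 17
ES_E = max(EF_C=19, EF_D=17) = 19; EF_E = 19+9 = 28
ES_F = max(EF_B=5, EF_D=17, EF_E=28) = 28; EF_F = 28+6 = 34
Expected project duration μ = 34 days. Critical path: A → C → E → F.

Variance along critical path = 2.778 + 2.778 + 0.111 + 2.778 = 8.444; σ = √8.444 = 2.906 days.
Z = (37 − 34) / 2.906 = 1.032
P(T ≤ 37) = Φ(1.032) ≈ 0.849

0.849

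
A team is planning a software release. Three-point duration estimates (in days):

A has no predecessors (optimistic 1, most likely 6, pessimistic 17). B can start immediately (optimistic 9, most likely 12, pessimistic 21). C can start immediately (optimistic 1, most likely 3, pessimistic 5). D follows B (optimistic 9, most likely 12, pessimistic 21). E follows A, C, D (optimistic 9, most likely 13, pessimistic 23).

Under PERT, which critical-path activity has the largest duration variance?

te_A = (1 + 4·6 + 17)/6 = 42/6 = 7; σ²_A = ((17−1)/6)² = 7.111
te_B = (9 + 4·12 + 21)/6 = 78/6 = 13; σ²_B = ((21−9)/6)² = 4.000
te_C = (1 + 4·3 + 5)/6 = 18/6 = 3; σ²_C = ((5−1)/6)² = 0.444
te_D = (9 + 4·12 + 21)/6 = 78/6 = 13; σ²_D = ((21−9)/6)² = 4.000
te_E = (9 + 4·13 + 23)/6 = 84/6 = 14; σ²_E = ((23−9)/6)² = 5.444

Forward pass:
ES_A = 0; EF_A = 7
ES_B = 0; EF_B = 13
ES_C = 0; EF_C = 3
ES_D = 13; EF_D = 13+13 = 26
ES_E = max(EF_A=7, EF_C=3, EF_D=26) = 26; EF_E = 26+14 = 40
Expected project duration μ = 40 days. Critical path: B → D → E.

Variances on critical path: σ²_B=4.000, σ²_D=4.000, σ²_E=5.444.
Largest is σ²_E = 5.444.

E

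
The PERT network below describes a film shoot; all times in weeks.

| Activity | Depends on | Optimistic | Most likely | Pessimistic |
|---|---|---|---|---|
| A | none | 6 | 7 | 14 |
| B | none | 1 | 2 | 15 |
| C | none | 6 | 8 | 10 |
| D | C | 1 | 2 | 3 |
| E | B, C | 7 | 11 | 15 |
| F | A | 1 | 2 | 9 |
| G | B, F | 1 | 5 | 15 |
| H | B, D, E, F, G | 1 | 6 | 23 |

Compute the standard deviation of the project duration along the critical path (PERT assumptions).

3.96 weeks

te_A = (6 + 4·7 + 14)/6 = 48/6 = 8; σ²_A = ((14−6)/6)² = 1.778
te_B = (1 + 4·2 + 15)/6 = 24/6 = 4; σ²_B = ((15−1)/6)² = 5.444
te_C = (6 + 4·8 + 10)/6 = 48/6 = 8; σ²_C = ((10−6)/6)² = 0.444
te_D = (1 + 4·2 + 3)/6 = 12/6 = 2; σ²_D = ((3−1)/6)² = 0.111
te_E = (7 + 4·11 + 15)/6 = 66/6 = 11; σ²_E = ((15−7)/6)² = 1.778
te_F = (1 + 4·2 + 9)/6 = 18/6 = 3; σ²_F = ((9−1)/6)² = 1.778
te_G = (1 + 4·5 + 15)/6 = 36/6 = 6; σ²_G = ((15−1)/6)² = 5.444
te_H = (1 + 4·6 + 23)/6 = 48/6 = 8; σ²_H = ((23−1)/6)² = 13.444

Forward pass:
ES_A = 0; EF_A = 8
ES_B = 0; EF_B = 4
ES_C = 0; EF_C = 8
ES_D = 8; EF_D = 8+2 = 10
ES_E = max(EF_B=4, EF_C=8) = 8; EF_E = 8+11 = 19
ES_F = 8; EF_F = 8+3 = 11
ES_G = max(EF_B=4, EF_F=11) = 11; EF_G = 11+6 = 17
ES_H = max(EF_B=4, EF_D=10, EF_E=19, EF_F=11, EF_G=17) = 19; EF_H = 19+8 = 27
Expected project duration μ = 27 weeks. Critical path: C → E → H.

Variance along critical path = 0.444 + 1.778 + 13.444 = 15.667
σ = √15.667 = 3.958 weeks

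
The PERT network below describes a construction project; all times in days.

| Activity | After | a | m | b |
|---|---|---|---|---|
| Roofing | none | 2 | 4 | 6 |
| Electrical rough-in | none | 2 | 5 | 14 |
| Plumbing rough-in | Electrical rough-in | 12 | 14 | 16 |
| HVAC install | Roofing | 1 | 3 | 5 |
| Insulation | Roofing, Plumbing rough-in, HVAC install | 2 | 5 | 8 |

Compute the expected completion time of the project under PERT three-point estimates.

te_Roofing = (2 + 4·4 + 6)/6 = 24/6 = 4
te_Electrical rough-in = (2 + 4·5 + 14)/6 = 36/6 = 6
te_Plumbing rough-in = (12 + 4·14 + 16)/6 = 84/6 = 14
te_HVAC install = (1 + 4·3 + 5)/6 = 18/6 = 3
te_Insulation = (2 + 4·5 + 8)/6 = 30/6 = 5

Forward pass:
ES_Roofing = 0; EF_Roofing = 4
ES_Electrical rough-in = 0; EF_Electrical rough-in = 6
ES_Plumbing rough-in = 6; EF_Plumbing rough-in = 6+14 = 20
ES_HVAC install = 4; EF_HVAC install = 4+3 = 7
ES_Insulation = max(EF_Roofing=4, EF_Plumbing rough-in=20, EF_HVAC install=7) = 20; EF_Insulation = 20+5 = 25
Expected project duration μ = 25 days. Critical path: Electrical rough-in → Plumbing rough-in → Insulation.

25 days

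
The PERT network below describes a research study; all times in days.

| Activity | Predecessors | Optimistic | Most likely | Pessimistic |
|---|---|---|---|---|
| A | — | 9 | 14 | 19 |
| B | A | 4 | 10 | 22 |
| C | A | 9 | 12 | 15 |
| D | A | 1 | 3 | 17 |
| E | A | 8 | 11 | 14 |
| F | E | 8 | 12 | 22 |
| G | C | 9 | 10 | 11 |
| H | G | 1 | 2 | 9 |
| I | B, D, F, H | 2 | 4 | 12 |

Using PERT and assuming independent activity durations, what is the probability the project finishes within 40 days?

0.084

te_A = (9 + 4·14 + 19)/6 = 84/6 = 14; σ²_A = ((19−9)/6)² = 2.778
te_B = (4 + 4·10 + 22)/6 = 66/6 = 11; σ²_B = ((22−4)/6)² = 9.000
te_C = (9 + 4·12 + 15)/6 = 72/6 = 12; σ²_C = ((15−9)/6)² = 1.000
te_D = (1 + 4·3 + 17)/6 = 30/6 = 5; σ²_D = ((17−1)/6)² = 7.111
te_E = (8 + 4·11 + 14)/6 = 66/6 = 11; σ²_E = ((14−8)/6)² = 1.000
te_F = (8 + 4·12 + 22)/6 = 78/6 = 13; σ²_F = ((22−8)/6)² = 5.444
te_G = (9 + 4·10 + 11)/6 = 60/6 = 10; σ²_G = ((11−9)/6)² = 0.111
te_H = (1 + 4·2 + 9)/6 = 18/6 = 3; σ²_H = ((9−1)/6)² = 1.778
te_I = (2 + 4·4 + 12)/6 = 30/6 = 5; σ²_I = ((12−2)/6)² = 2.778

Forward pass:
ES_A = 0; EF_A = 14
ES_B = 14; EF_B = 14+11 = 25
ES_C = 14; EF_C = 14+12 = 26
ES_D = 14; EF_D = 14+5 = 19
ES_E = 14; EF_E = 14+11 = 25
ES_F = 25; EF_F = 25+13 = 38
ES_G = 26; EF_G = 26+10 = 36
ES_H = 36; EF_H = 36+3 = 39
ES_I = max(EF_B=25, EF_D=19, EF_F=38, EF_H=39) = 39; EF_I = 39+5 = 44
Expected project duration μ = 44 days. Critical path: A → C → G → H → I.

Variance along critical path = 2.778 + 1.000 + 0.111 + 1.778 + 2.778 = 8.444; σ = √8.444 = 2.906 days.
Z = (40 − 44) / 2.906 = -1.376
P(T ≤ 40) = Φ(-1.376) ≈ 0.084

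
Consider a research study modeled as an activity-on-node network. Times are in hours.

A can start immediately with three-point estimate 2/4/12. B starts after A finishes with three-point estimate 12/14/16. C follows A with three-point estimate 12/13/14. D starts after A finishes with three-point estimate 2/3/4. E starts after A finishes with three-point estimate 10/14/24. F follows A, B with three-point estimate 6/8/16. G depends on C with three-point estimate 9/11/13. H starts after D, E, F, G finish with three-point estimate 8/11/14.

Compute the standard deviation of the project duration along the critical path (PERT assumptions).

2.08 hours

te_A = (2 + 4·4 + 12)/6 = 30/6 = 5; σ²_A = ((12−2)/6)² = 2.778
te_B = (12 + 4·14 + 16)/6 = 84/6 = 14; σ²_B = ((16−12)/6)² = 0.444
te_C = (12 + 4·13 + 14)/6 = 78/6 = 13; σ²_C = ((14−12)/6)² = 0.111
te_D = (2 + 4·3 + 4)/6 = 18/6 = 3; σ²_D = ((4−2)/6)² = 0.111
te_E = (10 + 4·14 + 24)/6 = 90/6 = 15; σ²_E = ((24−10)/6)² = 5.444
te_F = (6 + 4·8 + 16)/6 = 54/6 = 9; σ²_F = ((16−6)/6)² = 2.778
te_G = (9 + 4·11 + 13)/6 = 66/6 = 11; σ²_G = ((13−9)/6)² = 0.444
te_H = (8 + 4·11 + 14)/6 = 66/6 = 11; σ²_H = ((14−8)/6)² = 1.000

Forward pass:
ES_A = 0; EF_A = 5
ES_B = 5; EF_B = 5+14 = 19
ES_C = 5; EF_C = 5+13 = 18
ES_D = 5; EF_D = 5+3 = 8
ES_E = 5; EF_E = 5+15 = 20
ES_F = max(EF_A=5, EF_B=19) = 19; EF_F = 19+9 = 28
ES_G = 18; EF_G = 18+11 = 29
ES_H = max(EF_D=8, EF_E=20, EF_F=28, EF_G=29) = 29; EF_H = 29+11 = 40
Expected project duration μ = 40 hours. Critical path: A → C → G → H.

Variance along critical path = 2.778 + 0.111 + 0.444 + 1.000 = 4.333
σ = √4.333 = 2.082 hours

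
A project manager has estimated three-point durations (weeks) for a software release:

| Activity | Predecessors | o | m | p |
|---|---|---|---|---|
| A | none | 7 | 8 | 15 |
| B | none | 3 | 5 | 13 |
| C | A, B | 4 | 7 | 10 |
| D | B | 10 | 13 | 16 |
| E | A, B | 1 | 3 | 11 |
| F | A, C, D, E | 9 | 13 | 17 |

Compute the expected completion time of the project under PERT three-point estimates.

32 weeks

te_A = (7 + 4·8 + 15)/6 = 54/6 = 9
te_B = (3 + 4·5 + 13)/6 = 36/6 = 6
te_C = (4 + 4·7 + 10)/6 = 42/6 = 7
te_D = (10 + 4·13 + 16)/6 = 78/6 = 13
te_E = (1 + 4·3 + 11)/6 = 24/6 = 4
te_F = (9 + 4·13 + 17)/6 = 78/6 = 13

Forward pass:
ES_A = 0; EF_A = 9
ES_B = 0; EF_B = 6
ES_C = max(EF_A=9, EF_B=6) = 9; EF_C = 9+7 = 16
ES_D = 6; EF_D = 6+13 = 19
ES_E = max(EF_A=9, EF_B=6) = 9; EF_E = 9+4 = 13
ES_F = max(EF_A=9, EF_C=16, EF_D=19, EF_E=13) = 19; EF_F = 19+13 = 32
Expected project duration μ = 32 weeks. Critical path: B → D → F.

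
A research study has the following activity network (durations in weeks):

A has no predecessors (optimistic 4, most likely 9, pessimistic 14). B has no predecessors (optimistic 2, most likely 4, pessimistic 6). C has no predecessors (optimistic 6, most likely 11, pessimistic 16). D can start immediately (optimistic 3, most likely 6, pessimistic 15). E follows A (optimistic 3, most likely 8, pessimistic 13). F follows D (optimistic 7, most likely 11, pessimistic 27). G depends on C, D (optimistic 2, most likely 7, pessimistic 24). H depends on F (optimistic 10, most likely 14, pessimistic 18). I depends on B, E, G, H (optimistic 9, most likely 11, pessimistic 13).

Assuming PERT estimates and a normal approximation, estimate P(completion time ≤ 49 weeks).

te_A = (4 + 4·9 + 14)/6 = 54/6 = 9; σ²_A = ((14−4)/6)² = 2.778
te_B = (2 + 4·4 + 6)/6 = 24/6 = 4; σ²_B = ((6−2)/6)² = 0.444
te_C = (6 + 4·11 + 16)/6 = 66/6 = 11; σ²_C = ((16−6)/6)² = 2.778
te_D = (3 + 4·6 + 15)/6 = 42/6 = 7; σ²_D = ((15−3)/6)² = 4.000
te_E = (3 + 4·8 + 13)/6 = 48/6 = 8; σ²_E = ((13−3)/6)² = 2.778
te_F = (7 + 4·11 + 27)/6 = 78/6 = 13; σ²_F = ((27−7)/6)² = 11.111
te_G = (2 + 4·7 + 24)/6 = 54/6 = 9; σ²_G = ((24−2)/6)² = 13.444
te_H = (10 + 4·14 + 18)/6 = 84/6 = 14; σ²_H = ((18−10)/6)² = 1.778
te_I = (9 + 4·11 + 13)/6 = 66/6 = 11; σ²_I = ((13−9)/6)² = 0.444

Forward pass:
ES_A = 0; EF_A = 9
ES_B = 0; EF_B = 4
ES_C = 0; EF_C = 11
ES_D = 0; EF_D = 7
ES_E = 9; EF_E = 9+8 = 17
ES_F = 7; EF_F = 7+13 = 20
ES_G = max(EF_C=11, EF_D=7) = 11; EF_G = 11+9 = 20
ES_H = 20; EF_H = 20+14 = 34
ES_I = max(EF_B=4, EF_E=17, EF_G=20, EF_H=34) = 34; EF_I = 34+11 = 45
Expected project duration μ = 45 weeks. Critical path: D → F → H → I.

Variance along critical path = 4.000 + 11.111 + 1.778 + 0.444 = 17.333; σ = √17.333 = 4.163 weeks.
Z = (49 − 45) / 4.163 = 0.961
P(T ≤ 49) = Φ(0.961) ≈ 0.832

0.832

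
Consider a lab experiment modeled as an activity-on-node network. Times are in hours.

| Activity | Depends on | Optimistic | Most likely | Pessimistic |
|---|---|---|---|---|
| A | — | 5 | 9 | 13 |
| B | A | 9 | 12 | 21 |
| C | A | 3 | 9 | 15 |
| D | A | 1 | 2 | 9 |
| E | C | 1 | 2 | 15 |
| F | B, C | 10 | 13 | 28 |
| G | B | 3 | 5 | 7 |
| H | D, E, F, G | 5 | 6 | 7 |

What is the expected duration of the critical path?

te_A = (5 + 4·9 + 13)/6 = 54/6 = 9
te_B = (9 + 4·12 + 21)/6 = 78/6 = 13
te_C = (3 + 4·9 + 15)/6 = 54/6 = 9
te_D = (1 + 4·2 + 9)/6 = 18/6 = 3
te_E = (1 + 4·2 + 15)/6 = 24/6 = 4
te_F = (10 + 4·13 + 28)/6 = 90/6 = 15
te_G = (3 + 4·5 + 7)/6 = 30/6 = 5
te_H = (5 + 4·6 + 7)/6 = 36/6 = 6

Forward pass:
ES_A = 0; EF_A = 9
ES_B = 9; EF_B = 9+13 = 22
ES_C = 9; EF_C = 9+9 = 18
ES_D = 9; EF_D = 9+3 = 12
ES_E = 18; EF_E = 18+4 = 22
ES_F = max(EF_B=22, EF_C=18) = 22; EF_F = 22+15 = 37
ES_G = 22; EF_G = 22+5 = 27
ES_H = max(EF_D=12, EF_E=22, EF_F=37, EF_G=27) = 37; EF_H = 37+6 = 43
Expected project duration μ = 43 hours. Critical path: A → B → F → H.

43 hours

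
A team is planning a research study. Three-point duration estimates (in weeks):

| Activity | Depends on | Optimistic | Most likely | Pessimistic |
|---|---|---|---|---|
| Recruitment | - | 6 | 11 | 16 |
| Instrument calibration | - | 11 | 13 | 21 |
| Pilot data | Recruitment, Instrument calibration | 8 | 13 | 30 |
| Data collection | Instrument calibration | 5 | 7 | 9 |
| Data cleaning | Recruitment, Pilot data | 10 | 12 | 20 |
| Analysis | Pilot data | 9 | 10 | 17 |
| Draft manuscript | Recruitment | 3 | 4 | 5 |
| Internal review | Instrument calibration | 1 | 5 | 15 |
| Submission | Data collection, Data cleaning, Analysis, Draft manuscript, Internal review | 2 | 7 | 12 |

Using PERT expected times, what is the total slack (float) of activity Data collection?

te_Recruitment = (6 + 4·11 + 16)/6 = 66/6 = 11
te_Instrument calibration = (11 + 4·13 + 21)/6 = 84/6 = 14
te_Pilot data = (8 + 4·13 + 30)/6 = 90/6 = 15
te_Data collection = (5 + 4·7 + 9)/6 = 42/6 = 7
te_Data cleaning = (10 + 4·12 + 20)/6 = 78/6 = 13
te_Analysis = (9 + 4·10 + 17)/6 = 66/6 = 11
te_Draft manuscript = (3 + 4·4 + 5)/6 = 24/6 = 4
te_Internal review = (1 + 4·5 + 15)/6 = 36/6 = 6
te_Submission = (2 + 4·7 + 12)/6 = 42/6 = 7

Forward pass:
ES_Recruitment = 0; EF_Recruitment = 11
ES_Instrument calibration = 0; EF_Instrument calibration = 14
ES_Pilot data = max(EF_Recruitment=11, EF_Instrument calibration=14) = 14; EF_Pilot data = 14+15 = 29
ES_Data collection = 14; EF_Data collection = 14+7 = 21
ES_Data cleaning = max(EF_Recruitment=11, EF_Pilot data=29) = 29; EF_Data cleaning = 29+13 = 42
ES_Analysis = 29; EF_Analysis = 29+11 = 40
ES_Draft manuscript = 11; EF_Draft manuscript = 11+4 = 15
ES_Internal review = 14; EF_Internal review = 14+6 = 20
ES_Submission = max(EF_Data collection=21, EF_Data cleaning=42, EF_Analysis=40, EF_Draft manuscript=15, EF_Internal review=20) = 42; EF_Submission = 42+7 = 49
Expected project duration μ = 49 weeks. Critical path: Instrument calibration → Pilot data → Data cleaning → Submission.

Backward pass:
LF_Submission = 49; LS_Submission = 49−7 = 42
LF_Internal review = LS_Submission = 42; LS_Internal review = 42−6 = 36
LF_Draft manuscript = LS_Submission = 42; LS_Draft manuscript = 42−4 = 38
LF_Analysis = LS_Submission = 42; LS_Analysis = 42−11 = 31
LF_Data cleaning = LS_Submission = 42; LS_Data cleaning = 42−13 = 29
LF_Data collection = LS_Submission = 42; LS_Data collection = 42−7 = 35
LF_Pilot data = min(LS_Data cleaning=29, LS_Analysis=31) = 29; LS_Pilot data = 29−15 = 14
LF_Instrument calibration = min(LS_Pilot data=14, LS_Data collection=35, LS_Internal review=36) = 14; LS_Instrument calibration = 14−14 = 0
LF_Recruitment = min(LS_Pilot data=14, LS_Data cleaning=29, LS_Draft manuscript=38) = 14; LS_Recruitment = 14−11 = 3
Slack_Data collection = LS_Data collection − ES_Data collection = 35 − 14 = 21

21 weeks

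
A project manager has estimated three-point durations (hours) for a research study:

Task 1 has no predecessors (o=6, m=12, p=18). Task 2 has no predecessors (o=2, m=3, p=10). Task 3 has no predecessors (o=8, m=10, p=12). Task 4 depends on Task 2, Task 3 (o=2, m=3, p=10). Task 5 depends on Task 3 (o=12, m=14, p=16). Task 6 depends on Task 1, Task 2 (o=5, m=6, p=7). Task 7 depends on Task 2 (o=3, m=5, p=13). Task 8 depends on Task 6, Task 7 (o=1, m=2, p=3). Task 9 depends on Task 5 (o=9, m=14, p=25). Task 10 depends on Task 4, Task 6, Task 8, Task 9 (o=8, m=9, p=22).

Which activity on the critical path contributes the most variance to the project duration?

te_Task 1 = (6 + 4·12 + 18)/6 = 72/6 = 12; σ²_Task 1 = ((18−6)/6)² = 4.000
te_Task 2 = (2 + 4·3 + 10)/6 = 24/6 = 4; σ²_Task 2 = ((10−2)/6)² = 1.778
te_Task 3 = (8 + 4·10 + 12)/6 = 60/6 = 10; σ²_Task 3 = ((12−8)/6)² = 0.444
te_Task 4 = (2 + 4·3 + 10)/6 = 24/6 = 4; σ²_Task 4 = ((10−2)/6)² = 1.778
te_Task 5 = (12 + 4·14 + 16)/6 = 84/6 = 14; σ²_Task 5 = ((16−12)/6)² = 0.444
te_Task 6 = (5 + 4·6 + 7)/6 = 36/6 = 6; σ²_Task 6 = ((7−5)/6)² = 0.111
te_Task 7 = (3 + 4·5 + 13)/6 = 36/6 = 6; σ²_Task 7 = ((13−3)/6)² = 2.778
te_Task 8 = (1 + 4·2 + 3)/6 = 12/6 = 2; σ²_Task 8 = ((3−1)/6)² = 0.111
te_Task 9 = (9 + 4·14 + 25)/6 = 90/6 = 15; σ²_Task 9 = ((25−9)/6)² = 7.111
te_Task 10 = (8 + 4·9 + 22)/6 = 66/6 = 11; σ²_Task 10 = ((22−8)/6)² = 5.444

Forward pass:
ES_Task 1 = 0; EF_Task 1 = 12
ES_Task 2 = 0; EF_Task 2 = 4
ES_Task 3 = 0; EF_Task 3 = 10
ES_Task 4 = max(EF_Task 2=4, EF_Task 3=10) = 10; EF_Task 4 = 10+4 = 14
ES_Task 5 = 10; EF_Task 5 = 10+14 = 24
ES_Task 6 = max(EF_Task 1=12, EF_Task 2=4) = 12; EF_Task 6 = 12+6 = 18
ES_Task 7 = 4; EF_Task 7 = 4+6 = 10
ES_Task 8 = max(EF_Task 6=18, EF_Task 7=10) = 18; EF_Task 8 = 18+2 = 20
ES_Task 9 = 24; EF_Task 9 = 24+15 = 39
ES_Task 10 = max(EF_Task 4=14, EF_Task 6=18, EF_Task 8=20, EF_Task 9=39) = 39; EF_Task 10 = 39+11 = 50
Expected project duration μ = 50 hours. Critical path: Task 3 → Task 5 → Task 9 → Task 10.

Variances on critical path: σ²_Task 3=0.444, σ²_Task 5=0.444, σ²_Task 9=7.111, σ²_Task 10=5.444.
Largest is σ²_Task 9 = 7.111.

Task 9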